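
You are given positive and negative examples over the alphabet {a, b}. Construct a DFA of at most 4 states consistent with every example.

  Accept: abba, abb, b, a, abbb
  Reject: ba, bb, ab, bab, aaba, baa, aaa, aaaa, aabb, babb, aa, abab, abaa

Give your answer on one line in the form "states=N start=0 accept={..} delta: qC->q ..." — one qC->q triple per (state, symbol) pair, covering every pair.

states=4 start=0 accept={0,1} delta: 0a->1 0b->1 1a->2 1b->3 2a->2 2b->2 3a->1 3b->0

Fold the examples into a partial DFA from state 0: repeatedly fix the first undefined (state, symbol) met by the shortest-then-alphabetical prefix, trying targets in increasing order and rejecting any under which an Accept and a Reject string meet in one state with the same remainder; add a state when all current targets are rejected. Accepting states are where Accept strings end.
a: 0a undefined. 0a->0: no, abb/bb meet in 0 with "bb" left. Open state 1: 0a->1.
b: 0b undefined. 0b->0: no, abb/babb meet in 1 with "bb" left. 0b->1: ok.
aa: 1a undefined. 1a->0: no, b/bab meet in 1. 1a->1: no, abb/aabb meet in 1 with "bb" left. Open state 2: 1a->2.
ab: 1b undefined. 1b->0: no, abba/ba meet in 2. 1b->1: no, abba/ba meet in 2. 1b->2: no, abba/aaba meet in 2 with "ba" left. Open state 3: 1b->3.
aaa: 2a undefined. 2a->0: no, b/aaaa meet in 1. 2a->1: no, b/baa meet in 1. 2a->2: ok.
aab: 2b undefined. 2b->0: no, b/aaba meet in 1. 2b->1: no, b/bab meet in 1. 2b->2: ok.
aba: 3a undefined. 3a->0: no, b/abab meet in 1. 3a->1: ok.
abb: 3b undefined. 3b->0: ok.
All examples now run through 4 states with every (state, symbol) defined. Accept strings end in {0,1}, Reject strings end in {2,3}; accept={0,1}.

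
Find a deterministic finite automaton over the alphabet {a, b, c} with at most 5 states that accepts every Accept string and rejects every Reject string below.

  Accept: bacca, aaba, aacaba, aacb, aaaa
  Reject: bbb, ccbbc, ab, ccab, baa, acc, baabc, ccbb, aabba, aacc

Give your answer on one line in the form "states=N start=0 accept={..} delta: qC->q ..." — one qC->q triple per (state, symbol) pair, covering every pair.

Grow the machine one transition at a time. Run the examples from 0; the earliest place one falls off (shortest prefix, ties alphabetical) gets sent to the lowest-numbered state that keeps every Accept/Reject pair distinguishable — a pair clashes when both reach the same state with identical unread suffix — and to a fresh state only if none does.
a: 0a undefined. 0a->0: ok.
b: 0b undefined. 0b->0: no, aaba/bbb meet in 0. Open state 1: 0b->1.
c: 0c undefined. 0c->0: no, aacb/ab meet in 1. 0c->1: ok.
ba: 1a undefined. 1a->0: no, aaba/baa meet in 0. 1a->1: no, aaba/ab meet in 1. Open state 2: 1a->2.
bb: 1b undefined. 1b->0: no, aacb/aabba meet in 0. 1b->1: no, aaba/aabba meet in 2. 1b->2: ok.
cc: 1c undefined. 1c->0: no, aaba/ccbb meet in 2. 1c->1: ok.
baa: 2a undefined. 2a->0: no, aaaa/baa meet in 0. 2a->1: ok.
bac: 2c undefined. 2c->0: no, aaaa/baabc meet in 0. 2c->1: ok.
bbb: 2b undefined. 2b->0: no, aacaba/bbb meet in 0. 2b->1: ok.
All examples now run through 3 states with every (state, symbol) defined. Accept strings end in {0,2}, Reject strings end in {1}; accept={0,2}.

states=3 start=0 accept={0,2} delta: 0a->0 0b->1 0c->1 1a->2 1b->2 1c->1 2a->1 2b->1 2c->1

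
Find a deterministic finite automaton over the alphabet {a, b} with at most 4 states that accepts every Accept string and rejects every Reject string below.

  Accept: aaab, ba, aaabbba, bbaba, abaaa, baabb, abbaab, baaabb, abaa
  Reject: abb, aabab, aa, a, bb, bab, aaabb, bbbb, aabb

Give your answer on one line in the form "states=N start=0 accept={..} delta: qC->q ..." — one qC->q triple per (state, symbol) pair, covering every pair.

Fold the examples into a partial DFA from state 0: repeatedly fix the first undefined (state, symbol) met by the shortest-then-alphabetical prefix, trying targets in increasing order and rejecting any under which an Accept and a Reject string meet in one state with the same remainder; add a state when all current targets are rejected. Accepting states are where Accept strings end.
a: 0a undefined. 0a->0: ok.
b: 0b undefined. 0b->0: no, aaab/abb meet in 0. Open state 1: 0b->1.
ba: 1a undefined. 1a->0: no, aaab/aabab meet in 1. 1a->1: ok.
bb: 1b undefined. 1b->0: ok.
All examples now run through 2 states with every (state, symbol) defined. Accept strings end in {1}, Reject strings end in {0}; accept={1}.

states=2 start=0 accept={1} delta: 0a->0 0b->1 1a->1 1b->0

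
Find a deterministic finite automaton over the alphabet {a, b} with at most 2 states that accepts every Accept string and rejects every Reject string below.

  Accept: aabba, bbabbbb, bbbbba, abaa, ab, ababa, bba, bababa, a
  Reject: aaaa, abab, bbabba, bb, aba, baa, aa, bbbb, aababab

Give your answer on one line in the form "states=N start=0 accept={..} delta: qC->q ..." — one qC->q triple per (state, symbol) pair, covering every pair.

states=2 start=0 accept={1} delta: 0a->1 0b->0 1a->0 1b->1

Grow the machine one transition at a time. Run the examples from 0; the earliest place one falls off (shortest prefix, ties alphabetical) gets sent to the lowest-numbered state that keeps every Accept/Reject pair distinguishable — a pair clashes when both reach the same state with identical unread suffix — and to a fresh state only if none does.
a: 0a undefined. 0a->0: no, abaa/baa meet in 0 with "baa" left. Open state 1: 0a->1.
b: 0b undefined. 0b->0: ok.
aa: 1a undefined. 1a->0: ok.
ab: 1b undefined. 1b->0: no, aabba/bbabba meet in 1. 1b->1: ok.
All examples now run through 2 states with every (state, symbol) defined. Accept strings end in {1}, Reject strings end in {0}; accept={1}.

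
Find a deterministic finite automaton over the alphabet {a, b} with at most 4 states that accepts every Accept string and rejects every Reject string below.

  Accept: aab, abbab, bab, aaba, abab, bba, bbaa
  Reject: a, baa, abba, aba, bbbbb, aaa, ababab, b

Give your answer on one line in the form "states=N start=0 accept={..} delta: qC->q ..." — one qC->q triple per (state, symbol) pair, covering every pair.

states=4 start=0 accept={3} delta: 0a->1 0b->2 1a->2 1b->1 2a->2 2b->3 3a->3 3b->1

Grow the machine one transition at a time. Run the examples from 0; the earliest place one falls off (shortest prefix, ties alphabetical) gets sent to the lowest-numbered state that keeps every Accept/Reject pair distinguishable — a pair clashes when both reach the same state with identical unread suffix — and to a fresh state only if none does.
a: 0a undefined. 0a->0: no, aab/b meet in 0 with "b" left. Open state 1: 0a->1.
b: 0b undefined. 0b->0: no, bba/a meet in 1. 0b->1: no, bba/aba meet in 1 with "ba" left. Open state 2: 0b->2.
aa: 1a undefined. 1a->0: no, aab/b meet in 2. 1a->1: no, aaba/aba meet in 1 with "ba" left. 1a->2: ok.
ab: 1b undefined. 1b->0: no, abab/ababab meet in 0. 1b->1: ok.
ba: 2a undefined. 2a->0: no, bab/abba meet in 2. 2a->1: no, bab/a meet in 1. 2a->2: ok.
bb: 2b undefined. 2b->0: no, aaba/a meet in 1. 2b->1: no, aab/a meet in 1. 2b->2: no, aab/baa meet in 2. Open state 3: 2b->3.
bba: 3a undefined. 3a->0: no, bbaa/a meet in 1. 3a->1: no, aaba/a meet in 1. 3a->2: no, aab/ababab meet in 3. 3a->3: ok.
bbb: 3b undefined. 3b->0: no, aab/bbbbb meet in 3. 3b->1: ok.
All examples now run through 4 states with every (state, symbol) defined. Accept strings end in {3}, Reject strings end in {1,2}; accept={3}.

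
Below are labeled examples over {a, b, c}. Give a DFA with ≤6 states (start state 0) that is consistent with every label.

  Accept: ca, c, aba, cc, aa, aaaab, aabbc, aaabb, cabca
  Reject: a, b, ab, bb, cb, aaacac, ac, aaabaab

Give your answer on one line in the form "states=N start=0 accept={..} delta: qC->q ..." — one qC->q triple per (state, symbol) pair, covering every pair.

states=5 start=0 accept={2,3,4} delta: 0a->1 0b->0 0c->2 1a->2 1b->1 1c->0 2a->3 2b->0 2c->2 3a->4 3b->3 3c->3 4a->0 4b->2 4c->0

Grow the machine one transition at a time. Run the examples from 0; the earliest place one falls off (shortest prefix, ties alphabetical) gets sent to the lowest-numbered state that keeps every Accept/Reject pair distinguishable — a pair clashes when both reach the same state with identical unread suffix — and to a fresh state only if none does.
a: 0a undefined. 0a->0: no, c/ac meet in 0 with "c" left. Open state 1: 0a->1.
b: 0b undefined. 0b->0: ok.
c: 0c undefined. 0c->0: no, ca/a meet in 1. 0c->1: no, c/a meet in 1. Open state 2: 0c->2.
aa: 1a undefined. 1a->0: no, aa/b meet in 0. 1a->1: no, aa/a meet in 1. 1a->2: ok.
ab: 1b undefined. 1b->0: no, aba/a meet in 1. 1b->1: ok.
ac: 1c undefined. 1c->0: ok.
ca: 2a undefined. 2a->0: no, ca/b meet in 0. 2a->1: no, ca/a meet in 1. 2a->2: no, aaaab/cb meet in 2 with "b" left. Open state 3: 2a->3.
cb: 2b undefined. 2b->0: ok.
cc: 2c undefined. 2c->0: no, cc/b meet in 0. 2c->1: no, cc/a meet in 1. 2c->2: ok.
cab: 3b undefined. 3b->0: no, aaabb/b meet in 0. 3b->1: no, aaabb/a meet in 1. 3b->2: no, aaaab/aaabaab meet in 3 with "ab" left. 3b->3: ok.
aaaa: 3a undefined. 3a->0: no, aaaab/b meet in 0. 3a->1: no, aaaab/a meet in 1. 3a->2: no, ca/aaabaab meet in 3. 3a->3: no, ca/aaabaab meet in 3. Open state 4: 3a->4.
aaac: 3c undefined. 3c->0: no, cabca/a meet in 1. 3c->1: no, c/aaacac meet in 2. 3c->2: no, c/aaacac meet in 2. 3c->3: ok.
aaaab: 4b undefined. 4b->0: no, aaaab/b meet in 0. 4b->1: no, aaaab/a meet in 1. 4b->2: ok.
aaabaa: 4a undefined. 4a->0: ok.
aaacac: 4c undefined. 4c->0: ok.
All examples now run through 5 states with every (state, symbol) defined. Accept strings end in {2,3,4}, Reject strings end in {0,1}; accept={2,3,4}.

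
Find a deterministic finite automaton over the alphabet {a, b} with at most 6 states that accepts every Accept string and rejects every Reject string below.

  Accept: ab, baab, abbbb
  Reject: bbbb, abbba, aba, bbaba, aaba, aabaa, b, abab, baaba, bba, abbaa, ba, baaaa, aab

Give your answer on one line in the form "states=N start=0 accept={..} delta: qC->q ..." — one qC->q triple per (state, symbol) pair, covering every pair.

State merging on the prefix tree: take the shortest (then alphabetical) example prefix whose next move is undefined and point that move at state 0, else 1, else 2, ...; a target is out if some Accept/Reject pair would then sit in one state with the same input left (inseparable). If every existing state is out, open a new one.
a: 0a undefined. 0a->0: no, ab/b meet in 0 with "b" left. Open state 1: 0a->1.
b: 0b undefined. 0b->0: no, baab/aab meet in 1 with "ab" left. 0b->1: ok.
aa: 1a undefined. 1a->0: ok.
ab: 1b undefined. 1b->0: no, ab/bbbb meet in 0. 1b->1: no, ab/bbbb meet in 1. Open state 2: 1b->2.
aba: 2a undefined. 2a->0: ok.
abb: 2b undefined. 2b->0: ok.
All examples now run through 3 states with every (state, symbol) defined. Accept strings end in {2}, Reject strings end in {0,1}; accept={2}.

states=3 start=0 accept={2} delta: 0a->1 0b->1 1a->0 1b->2 2a->0 2b->0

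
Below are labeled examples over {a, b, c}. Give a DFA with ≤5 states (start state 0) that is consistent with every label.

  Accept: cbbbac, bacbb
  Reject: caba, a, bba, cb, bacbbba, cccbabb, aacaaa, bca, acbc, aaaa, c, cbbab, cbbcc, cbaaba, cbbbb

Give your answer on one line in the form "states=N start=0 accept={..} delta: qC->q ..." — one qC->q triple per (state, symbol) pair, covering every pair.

states=5 start=0 accept={3} delta: 0a->0 0b->0 0c->1 1a->0 1b->2 1c->0 2a->0 2b->3 2c->0 3a->0 3b->4 3c->0 4a->4 4b->0 4c->3

Fold the examples into a partial DFA from state 0: repeatedly fix the first undefined (state, symbol) met by the shortest-then-alphabetical prefix, trying targets in increasing order and rejecting any under which an Accept and a Reject string meet in one state with the same remainder; add a state when all current targets are rejected. Accepting states are where Accept strings end.
a: 0a undefined. 0a->0: ok.
b: 0b undefined. 0b->0: ok.
c: 0c undefined. 0c->0: no, cbbbac/caba meet in 0. Open state 1: 0c->1.
ca: 1a undefined. 1a->0: ok.
cb: 1b undefined. 1b->0: no, cbbbac/acbc meet in 1. 1b->1: no, cbbbac/cb meet in 1. Open state 2: 1b->2.
cc: 1c undefined. 1c->0: ok.
cba: 2a undefined. 2a->0: ok.
cbb: 2b undefined. 2b->0: no, cbbbac/c meet in 1. 2b->1: no, cbbbac/c meet in 1. 2b->2: no, cbbbac/c meet in 1. Open state 3: 2b->3.
acbc: 2c undefined. 2c->0: ok.
cbba: 3a undefined. 3a->0: ok.
cbbb: 3b undefined. 3b->0: no, cbbbac/c meet in 1. 3b->1: no, cbbbac/c meet in 1. 3b->2: no, cbbbac/c meet in 1. 3b->3: no, cbbbac/c meet in 1. Open state 4: 3b->4.
cbbc: 3c undefined. 3c->0: ok.
cbbba: 4a undefined. 4a->0: no, cbbbac/c meet in 1. 4a->1: no, cbbbac/caba meet in 0. 4a->2: no, cbbbac/caba meet in 0. 4a->3: no, cbbbac/caba meet in 0. 4a->4: ok.
cbbbb: 4b undefined. 4b->0: ok.
cbbbac: 4c undefined. 4c->0: no, cbbbac/caba meet in 0. 4c->1: no, cbbbac/c meet in 1. 4c->2: no, cbbbac/cb meet in 2. 4c->3: ok.
All examples now run through 5 states with every (state, symbol) defined. Accept strings end in {3}, Reject strings end in {0,1,2,4}; accept={3}.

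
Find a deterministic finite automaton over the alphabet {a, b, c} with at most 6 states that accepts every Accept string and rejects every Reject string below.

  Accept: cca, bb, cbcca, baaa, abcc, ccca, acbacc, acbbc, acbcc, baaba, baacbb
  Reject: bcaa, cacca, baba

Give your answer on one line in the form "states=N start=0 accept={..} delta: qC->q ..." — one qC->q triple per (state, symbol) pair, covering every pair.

states=4 start=0 accept={0,1,2} delta: 0a->0 0b->1 0c->1 1a->2 1b->0 1c->1 2a->3 2b->2 2c->2 3a->0 3b->0 3c->0

Grow the machine one transition at a time. Run the examples from 0; the earliest place one falls off (shortest prefix, ties alphabetical) gets sent to the lowest-numbered state that keeps every Accept/Reject pair distinguishable — a pair clashes when both reach the same state with identical unread suffix — and to a fresh state only if none does.
a: 0a undefined. 0a->0: ok.
b: 0b undefined. 0b->0: no, bb/baba meet in 0. Open state 1: 0b->1.
c: 0c undefined. 0c->0: no, cca/cacca meet in 0. 0c->1: ok.
ba: 1a undefined. 1a->0: no, cca/cacca meet in 1 with "ca" left. 1a->1: no, ccca/cacca meet in 1 with "cca" left. Open state 2: 1a->2.
bb: 1b undefined. 1b->0: ok.
bc: 1c undefined. 1c->0: no, cca/bcaa meet in 0. 1c->1: ok.
baa: 2a undefined. 2a->0: no, bb/bcaa meet in 0. 2a->1: no, abcc/bcaa meet in 1. 2a->2: no, cca/bcaa meet in 2. Open state 3: 2a->3.
bab: 2b undefined. 2b->0: no, bb/baba meet in 0. 2b->1: no, cca/baba meet in 2. 2b->2: ok.
cac: 2c undefined. 2c->0: no, cca/cacca meet in 2. 2c->1: no, cca/cacca meet in 2. 2c->2: ok.
baaa: 3a undefined. 3a->0: ok.
baab: 3b undefined. 3b->0: ok.
baac: 3c undefined. 3c->0: ok.
All examples now run through 4 states with every (state, symbol) defined. Accept strings end in {0,1,2}, Reject strings end in {3}; accept={0,1,2}.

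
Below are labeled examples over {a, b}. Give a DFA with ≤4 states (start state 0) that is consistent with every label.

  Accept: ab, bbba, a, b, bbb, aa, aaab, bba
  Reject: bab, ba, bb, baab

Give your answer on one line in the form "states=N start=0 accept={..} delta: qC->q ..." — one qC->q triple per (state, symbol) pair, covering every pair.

Fold the examples into a partial DFA from state 0: repeatedly fix the first undefined (state, symbol) met by the shortest-then-alphabetical prefix, trying targets in increasing order and rejecting any under which an Accept and a Reject string meet in one state with the same remainder; add a state when all current targets are rejected. Accepting states are where Accept strings end.
a: 0a undefined. 0a->0: ok.
b: 0b undefined. 0b->0: no, ab/bab meet in 0. Open state 1: 0b->1.
ba: 1a undefined. 1a->0: no, ab/bab meet in 1. 1a->1: no, ab/ba meet in 1. Open state 2: 1a->2.
bb: 1b undefined. 1b->0: no, bbba/ba meet in 2. 1b->1: no, ab/bb meet in 1. 1b->2: no, bbb/bab meet in 2 with "b" left. Open state 3: 1b->3.
baa: 2a undefined. 2a->0: no, ab/baab meet in 1. 2a->1: ok.
bab: 2b undefined. 2b->0: no, a/bab meet in 0. 2b->1: no, ab/bab meet in 1. 2b->2: ok.
bba: 3a undefined. 3a->0: ok.
bbb: 3b undefined. 3b->0: ok.
All examples now run through 4 states with every (state, symbol) defined. Accept strings end in {0,1}, Reject strings end in {2,3}; accept={0,1}.

states=4 start=0 accept={0,1} delta: 0a->0 0b->1 1a->2 1b->3 2a->1 2b->2 3a->0 3b->0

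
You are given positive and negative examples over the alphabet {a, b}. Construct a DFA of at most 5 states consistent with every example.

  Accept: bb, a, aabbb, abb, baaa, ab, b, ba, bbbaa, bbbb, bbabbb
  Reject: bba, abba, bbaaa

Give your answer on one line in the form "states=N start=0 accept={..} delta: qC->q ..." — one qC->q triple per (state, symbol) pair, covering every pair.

states=4 start=0 accept={0,1,2} delta: 0a->0 0b->1 1a->0 1b->2 2a->3 2b->0 3a->2 3b->0

State merging on the prefix tree: take the shortest (then alphabetical) example prefix whose next move is undefined and point that move at state 0, else 1, else 2, ...; a target is out if some Accept/Reject pair would then sit in one state with the same input left (inseparable). If every existing state is out, open a new one.
a: 0a undefined. 0a->0: ok.
b: 0b undefined. 0b->0: no, bb/bba meet in 0. Open state 1: 0b->1.
ba: 1a undefined. 1a->0: ok.
bb: 1b undefined. 1b->0: no, bb/bba meet in 0. 1b->1: no, a/bba meet in 0. Open state 2: 1b->2.
bba: 2a undefined. 2a->0: no, a/bba meet in 0. 2a->1: no, a/bbaaa meet in 0. 2a->2: no, bb/bba meet in 2. Open state 3: 2a->3.
bbb: 2b undefined. 2b->0: ok.
bbaa: 3a undefined. 3a->0: no, a/bbaaa meet in 0. 3a->1: no, a/bbaaa meet in 0. 3a->2: ok.
bbab: 3b undefined. 3b->0: ok.
All examples now run through 4 states with every (state, symbol) defined. Accept strings end in {0,1,2}, Reject strings end in {3}; accept={0,1,2}.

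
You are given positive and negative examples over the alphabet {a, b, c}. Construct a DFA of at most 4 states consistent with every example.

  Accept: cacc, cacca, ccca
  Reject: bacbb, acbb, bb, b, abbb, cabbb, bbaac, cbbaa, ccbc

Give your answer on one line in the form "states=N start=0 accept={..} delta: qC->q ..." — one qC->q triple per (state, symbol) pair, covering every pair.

Grow the machine one transition at a time. Run the examples from 0; the earliest place one falls off (shortest prefix, ties alphabetical) gets sent to the lowest-numbered state that keeps every Accept/Reject pair distinguishable — a pair clashes when both reach the same state with identical unread suffix — and to a fresh state only if none does.
a: 0a undefined. 0a->0: ok.
b: 0b undefined. 0b->0: ok.
c: 0c undefined. 0c->0: no, cacc/bacbb meet in 0. Open state 1: 0c->1.
ca: 1a undefined. 1a->0: ok.
cb: 1b undefined. 1b->0: ok.
cc: 1c undefined. 1c->0: no, cacc/bacbb meet in 0. 1c->1: no, cacc/bbaac meet in 1. Open state 2: 1c->2.
ccb: 2b undefined. 2b->0: ok.
ccc: 2c undefined. 2c->0: no, ccca/bacbb meet in 0. 2c->1: no, ccca/bacbb meet in 0. 2c->2: ok.
ccca: 2a undefined. 2a->0: no, cacca/bacbb meet in 0. 2a->1: no, cacca/bbaac meet in 1. 2a->2: ok.
All examples now run through 3 states with every (state, symbol) defined. Accept strings end in {2}, Reject strings end in {0,1}; accept={2}.

states=3 start=0 accept={2} delta: 0a->0 0b->0 0c->1 1a->0 1b->0 1c->2 2a->2 2b->0 2c->2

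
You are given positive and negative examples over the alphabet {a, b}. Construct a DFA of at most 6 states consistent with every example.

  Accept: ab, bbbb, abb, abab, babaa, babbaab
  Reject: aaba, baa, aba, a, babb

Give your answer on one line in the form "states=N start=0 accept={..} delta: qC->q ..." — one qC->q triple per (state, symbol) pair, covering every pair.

states=4 start=0 accept={1,3} delta: 0a->0 0b->1 1a->2 1b->1 2a->0 2b->3 3a->3 3b->0

State merging on the prefix tree: take the shortest (then alphabetical) example prefix whose next move is undefined and point that move at state 0, else 1, else 2, ...; a target is out if some Accept/Reject pair would then sit in one state with the same input left (inseparable). If every existing state is out, open a new one.
a: 0a undefined. 0a->0: ok.
b: 0b undefined. 0b->0: no, ab/aaba meet in 0. Open state 1: 0b->1.
ba: 1a undefined. 1a->0: no, abb/babb meet in 1 with "b" left. 1a->1: no, ab/aaba meet in 1. Open state 2: 1a->2.
bb: 1b undefined. 1b->0: no, bbbb/a meet in 0. 1b->1: ok.
baa: 2a undefined. 2a->0: ok.
bab: 2b undefined. 2b->0: no, ab/babb meet in 1. 2b->1: no, ab/babb meet in 1. 2b->2: no, abab/aaba meet in 2. Open state 3: 2b->3.
baba: 3a undefined. 3a->0: no, babaa/baa meet in 0. 3a->1: no, babaa/aaba meet in 2. 3a->2: no, babaa/baa meet in 0. 3a->3: ok.
babb: 3b undefined. 3b->0: ok.
All examples now run through 4 states with every (state, symbol) defined. Accept strings end in {1,3}, Reject strings end in {0,2}; accept={1,3}.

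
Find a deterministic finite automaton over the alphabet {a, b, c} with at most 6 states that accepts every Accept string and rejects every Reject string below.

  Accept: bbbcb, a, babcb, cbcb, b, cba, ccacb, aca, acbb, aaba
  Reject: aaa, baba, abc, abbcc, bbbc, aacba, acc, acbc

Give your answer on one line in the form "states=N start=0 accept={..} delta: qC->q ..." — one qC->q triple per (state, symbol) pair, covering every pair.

states=4 start=0 accept={0,1} delta: 0a->1 0b->0 0c->2 1a->2 1b->1 1c->3 2a->2 2b->0 2c->1 3a->0 3b->0 3c->2

Grow the machine one transition at a time. Run the examples from 0; the earliest place one falls off (shortest prefix, ties alphabetical) gets sent to the lowest-numbered state that keeps every Accept/Reject pair distinguishable — a pair clashes when both reach the same state with identical unread suffix — and to a fresh state only if none does.
a: 0a undefined. 0a->0: no, a/aaa meet in 0. Open state 1: 0a->1.
b: 0b undefined. 0b->0: ok.
c: 0c undefined. 0c->0: no, bbbcb/bbbc meet in 0. 0c->1: no, a/bbbc meet in 1. Open state 2: 0c->2.
aa: 1a undefined. 1a->0: no, a/aaa meet in 1. 1a->1: no, a/aaa meet in 1. 1a->2: ok.
ab: 1b undefined. 1b->0: no, a/baba meet in 1. 1b->1: ok.
ac: 1c undefined. 1c->0: no, babcb/abc meet in 0. 1c->1: no, a/abc meet in 1. 1c->2: no, aca/aaa meet in 2 with "a" left. Open state 3: 1c->3.
cb: 2b undefined. 2b->0: ok.
cc: 2c undefined. 2c->0: no, a/aacba meet in 1. 2c->1: ok.
aaa: 2a undefined. 2a->0: no, bbbcb/aaa meet in 0. 2a->1: no, a/aaa meet in 1. 2a->2: ok.
aca: 3a undefined. 3a->0: ok.
acb: 3b undefined. 3b->0: ok.
acc: 3c undefined. 3c->0: no, bbbcb/abbcc meet in 0. 3c->1: no, a/abbcc meet in 1. 3c->2: ok.
All examples now run through 4 states with every (state, symbol) defined. Accept strings end in {0,1}, Reject strings end in {2,3}; accept={0,1}.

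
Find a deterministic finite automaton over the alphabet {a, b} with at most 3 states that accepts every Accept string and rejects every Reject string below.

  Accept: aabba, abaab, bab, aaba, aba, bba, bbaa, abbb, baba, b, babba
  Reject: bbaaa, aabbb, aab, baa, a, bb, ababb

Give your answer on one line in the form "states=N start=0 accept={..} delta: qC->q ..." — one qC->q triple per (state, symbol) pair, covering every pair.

Fold the examples into a partial DFA from state 0: repeatedly fix the first undefined (state, symbol) met by the shortest-then-alphabetical prefix, trying targets in increasing order and rejecting any under which an Accept and a Reject string meet in one state with the same remainder; add a state when all current targets are rejected. Accepting states are where Accept strings end.
a: 0a undefined. 0a->0: no, abbb/aabbb meet in 0 with "bbb" left. Open state 1: 0a->1.
b: 0b undefined. 0b->0: no, bba/a meet in 1. 0b->1: no, bab/aab meet in 1 with "ab" left. Open state 2: 0b->2.
aa: 1a undefined. 1a->0: no, b/aab meet in 2. 1a->1: no, abbb/aabbb meet in 1 with "bbb" left. 1a->2: ok.
ab: 1b undefined. 1b->0: no, abaab/aab meet in 2 with "b" left. 1b->1: no, abbb/a meet in 1. 1b->2: ok.
ba: 2a undefined. 2a->0: ok.
bb: 2b undefined. 2b->0: no, aabba/bbaaa meet in 0. 2b->1: ok.
All examples now run through 3 states with every (state, symbol) defined. Accept strings end in {0,2}, Reject strings end in {1}; accept={0,2}.

states=3 start=0 accept={0,2} delta: 0a->1 0b->2 1a->2 1b->2 2a->0 2b->1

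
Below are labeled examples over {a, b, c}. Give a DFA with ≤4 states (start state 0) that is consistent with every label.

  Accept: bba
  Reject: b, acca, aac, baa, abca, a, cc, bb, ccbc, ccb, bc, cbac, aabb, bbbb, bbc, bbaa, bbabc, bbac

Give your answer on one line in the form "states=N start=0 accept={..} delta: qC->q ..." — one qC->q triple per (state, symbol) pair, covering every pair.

Fold the examples into a partial DFA from state 0: repeatedly fix the first undefined (state, symbol) met by the shortest-then-alphabetical prefix, trying targets in increasing order and rejecting any under which an Accept and a Reject string meet in one state with the same remainder; add a state when all current targets are rejected. Accepting states are where Accept strings end.
a: 0a undefined. 0a->0: ok.
b: 0b undefined. 0b->0: no, bba/b meet in 0. Open state 1: 0b->1.
c: 0c undefined. 0c->0: ok.
ba: 1a undefined. 1a->0: ok.
bb: 1b undefined. 1b->0: no, bba/acca meet in 0. 1b->1: no, bba/acca meet in 0. Open state 2: 1b->2.
bc: 1c undefined. 1c->0: ok.
bba: 2a undefined. 2a->0: no, bba/acca meet in 0. 2a->1: no, bba/b meet in 1. 2a->2: no, bba/bb meet in 2. Open state 3: 2a->3.
bbb: 2b undefined. 2b->0: ok.
bbc: 2c undefined. 2c->0: ok.
bbaa: 3a undefined. 3a->0: ok.
bbab: 3b undefined. 3b->0: ok.
bbac: 3c undefined. 3c->0: ok.
All examples now run through 4 states with every (state, symbol) defined. Accept strings end in {3}, Reject strings end in {0,1,2}; accept={3}.

states=4 start=0 accept={3} delta: 0a->0 0b->1 0c->0 1a->0 1b->2 1c->0 2a->3 2b->0 2c->0 3a->0 3b->0 3c->0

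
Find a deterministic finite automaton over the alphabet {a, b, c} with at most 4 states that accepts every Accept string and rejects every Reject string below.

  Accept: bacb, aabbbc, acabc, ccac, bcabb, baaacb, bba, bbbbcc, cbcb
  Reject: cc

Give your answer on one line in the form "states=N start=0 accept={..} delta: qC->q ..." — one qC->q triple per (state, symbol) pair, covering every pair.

Fold the examples into a partial DFA from state 0: repeatedly fix the first undefined (state, symbol) met by the shortest-then-alphabetical prefix, trying targets in increasing order and rejecting any under which an Accept and a Reject string meet in one state with the same remainder; add a state when all current targets are rejected. Accepting states are where Accept strings end.
a: 0a undefined. 0a->0: ok.
b: 0b undefined. 0b->0: no, bbbbcc/cc meet in 0 with "cc" left. Open state 1: 0b->1.
c: 0c undefined. 0c->0: no, ccac/cc meet in 0. 0c->1: ok.
ba: 1a undefined. 1a->0: no, acabc/cc meet in 1 with "c" left. 1a->1: ok.
bb: 1b undefined. 1b->0: no, aabbbc/cc meet in 1 with "c" left. 1b->1: no, aabbbc/cc meet in 1 with "c" left. Open state 2: 1b->2.
bc: 1c undefined. 1c->0: ok.
bba: 2a undefined. 2a->0: no, bba/cc meet in 0. 2a->1: ok.
bbb: 2b undefined. 2b->0: ok.
cbc: 2c undefined. 2c->0: no, acabc/cc meet in 0. 2c->1: ok.
All examples now run through 3 states with every (state, symbol) defined. Accept strings end in {1,2}, Reject strings end in {0}; accept={1,2}.

states=3 start=0 accept={1,2} delta: 0a->0 0b->1 0c->1 1a->1 1b->2 1c->0 2a->1 2b->0 2c->1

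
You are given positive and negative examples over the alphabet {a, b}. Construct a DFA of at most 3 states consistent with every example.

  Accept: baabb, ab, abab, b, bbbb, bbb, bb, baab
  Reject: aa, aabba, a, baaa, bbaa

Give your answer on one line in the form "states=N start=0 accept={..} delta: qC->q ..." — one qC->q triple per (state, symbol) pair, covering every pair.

states=2 start=0 accept={1} delta: 0a->0 0b->1 1a->0 1b->1

State merging on the prefix tree: take the shortest (then alphabetical) example prefix whose next move is undefined and point that move at state 0, else 1, else 2, ...; a target is out if some Accept/Reject pair would then sit in one state with the same input left (inseparable). If every existing state is out, open a new one.
a: 0a undefined. 0a->0: ok.
b: 0b undefined. 0b->0: no, baabb/aa meet in 0. Open state 1: 0b->1.
ba: 1a undefined. 1a->0: ok.
bb: 1b undefined. 1b->0: no, baabb/aa meet in 0. 1b->1: ok.
All examples now run through 2 states with every (state, symbol) defined. Accept strings end in {1}, Reject strings end in {0}; accept={1}.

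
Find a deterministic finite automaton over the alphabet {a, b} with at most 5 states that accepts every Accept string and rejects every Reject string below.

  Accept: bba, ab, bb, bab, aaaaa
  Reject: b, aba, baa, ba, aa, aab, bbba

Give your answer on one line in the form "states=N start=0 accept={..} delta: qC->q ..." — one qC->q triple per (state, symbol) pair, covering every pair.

Grow the machine one transition at a time. Run the examples from 0; the earliest place one falls off (shortest prefix, ties alphabetical) gets sent to the lowest-numbered state that keeps every Accept/Reject pair distinguishable — a pair clashes when both reach the same state with identical unread suffix — and to a fresh state only if none does.
a: 0a undefined. 0a->0: no, ab/b meet in 0 with "b" left. Open state 1: 0a->1.
b: 0b undefined. 0b->0: no, bba/ba meet in 1. 0b->1: no, bba/aba meet in 1 with "ba" left. Open state 2: 0b->2.
aa: 1a undefined. 1a->0: ok.
ab: 1b undefined. 1b->0: no, ab/aa meet in 0. 1b->1: ok.
ba: 2a undefined. 2a->0: no, ab/baa meet in 1. 2a->1: no, ab/ba meet in 1. 2a->2: ok.
bb: 2b undefined. 2b->0: no, bb/aba meet in 0. 2b->1: no, bba/aba meet in 0. 2b->2: no, bba/b meet in 2. Open state 3: 2b->3.
bba: 3a undefined. 3a->0: no, bba/aba meet in 0. 3a->1: ok.
bbb: 3b undefined. 3b->0: no, bba/bbba meet in 1. 3b->1: ok.
All examples now run through 4 states with every (state, symbol) defined. Accept strings end in {1,3}, Reject strings end in {0,2}; accept={1,3}.

states=4 start=0 accept={1,3} delta: 0a->1 0b->2 1a->0 1b->1 2a->2 2b->3 3a->1 3b->1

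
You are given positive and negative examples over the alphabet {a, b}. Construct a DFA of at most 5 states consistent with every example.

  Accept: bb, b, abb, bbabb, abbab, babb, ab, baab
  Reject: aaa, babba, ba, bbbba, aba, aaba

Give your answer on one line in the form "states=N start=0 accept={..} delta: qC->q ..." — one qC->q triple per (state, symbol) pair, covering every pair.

State merging on the prefix tree: take the shortest (then alphabetical) example prefix whose next move is undefined and point that move at state 0, else 1, else 2, ...; a target is out if some Accept/Reject pair would then sit in one state with the same input left (inseparable). If every existing state is out, open a new one.
a: 0a undefined. 0a->0: ok.
b: 0b undefined. 0b->0: no, bb/aaa meet in 0. Open state 1: 0b->1.
ba: 1a undefined. 1a->0: ok.
bb: 1b undefined. 1b->0: no, bb/aaa meet in 0. 1b->1: ok.
All examples now run through 2 states with every (state, symbol) defined. Accept strings end in {1}, Reject strings end in {0}; accept={1}.

states=2 start=0 accept={1} delta: 0a->0 0b->1 1a->0 1b->1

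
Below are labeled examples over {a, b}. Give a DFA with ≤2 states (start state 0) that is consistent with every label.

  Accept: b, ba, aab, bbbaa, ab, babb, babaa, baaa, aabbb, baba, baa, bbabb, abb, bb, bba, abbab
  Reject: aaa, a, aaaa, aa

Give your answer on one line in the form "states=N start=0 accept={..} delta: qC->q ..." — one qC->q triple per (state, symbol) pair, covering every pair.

states=2 start=0 accept={1} delta: 0a->0 0b->1 1a->1 1b->1

Grow the machine one transition at a time. Run the examples from 0; the earliest place one falls off (shortest prefix, ties alphabetical) gets sent to the lowest-numbered state that keeps every Accept/Reject pair distinguishable — a pair clashes when both reach the same state with identical unread suffix — and to a fresh state only if none does.
a: 0a undefined. 0a->0: ok.
b: 0b undefined. 0b->0: no, b/aaa meet in 0. Open state 1: 0b->1.
ba: 1a undefined. 1a->0: no, ba/aaa meet in 0. 1a->1: ok.
bb: 1b undefined. 1b->0: no, babaa/aaa meet in 0. 1b->1: ok.
All examples now run through 2 states with every (state, symbol) defined. Accept strings end in {1}, Reject strings end in {0}; accept={1}.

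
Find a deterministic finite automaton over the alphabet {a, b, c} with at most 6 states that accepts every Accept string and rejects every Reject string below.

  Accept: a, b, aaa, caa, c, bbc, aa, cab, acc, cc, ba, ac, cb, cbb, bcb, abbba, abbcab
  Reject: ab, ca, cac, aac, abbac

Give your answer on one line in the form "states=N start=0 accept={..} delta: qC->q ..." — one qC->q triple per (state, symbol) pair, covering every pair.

states=6 start=0 accept={0,1,2,3,5} delta: 0a->1 0b->0 0c->2 1a->3 1b->4 1c->0 2a->4 2b->0 2c->0 3a->0 3b->0 3c->4 4a->0 4b->5 4c->4 5a->3 5b->0 5c->1

Grow the machine one transition at a time. Run the examples from 0; the earliest place one falls off (shortest prefix, ties alphabetical) gets sent to the lowest-numbered state that keeps every Accept/Reject pair distinguishable — a pair clashes when both reach the same state with identical unread suffix — and to a fresh state only if none does.
a: 0a undefined. 0a->0: no, b/ab meet in 0 with "b" left. Open state 1: 0a->1.
b: 0b undefined. 0b->0: ok.
c: 0c undefined. 0c->0: no, a/ca meet in 1. 0c->1: no, aa/ca meet in 1 with "a" left. Open state 2: 0c->2.
aa: 1a undefined. 1a->0: no, c/aac meet in 2. 1a->1: no, ac/aac meet in 1 with "c" left. 1a->2: no, aaa/ca meet in 2 with "a" left. Open state 3: 1a->3.
ab: 1b undefined. 1b->0: no, b/ab meet in 0. 1b->1: no, a/ab meet in 1. 1b->2: no, c/ab meet in 2. 1b->3: no, aa/ab meet in 3. Open state 4: 1b->4.
ac: 1c undefined. 1c->0: ok.
ca: 2a undefined. 2a->0: no, b/ca meet in 0. 2a->1: no, a/ca meet in 1. 2a->2: no, caa/ca meet in 2. 2a->3: no, aa/ca meet in 3. 2a->4: ok.
cb: 2b undefined. 2b->0: ok.
cc: 2c undefined. 2c->0: ok.
aaa: 3a undefined. 3a->0: ok.
aac: 3c undefined. 3c->0: no, b/aac meet in 0. 3c->1: no, a/aac meet in 1. 3c->2: no, c/aac meet in 2. 3c->3: no, aa/aac meet in 3. 3c->4: ok.
abb: 4b undefined. 4b->0: no, b/abbac meet in 0. 4b->1: no, abbcab/ab meet in 4. 4b->2: no, abbcab/ab meet in 4. 4b->3: no, c/abbac meet in 2. 4b->4: no, cab/ab meet in 4. Open state 5: 4b->5.
caa: 4a undefined. 4a->0: ok.
cac: 4c undefined. 4c->0: no, b/cac meet in 0. 4c->1: no, a/cac meet in 1. 4c->2: no, c/cac meet in 2. 4c->3: no, aa/cac meet in 3. 4c->4: ok.
abba: 5a undefined. 5a->0: no, c/abbac meet in 2. 5a->1: no, b/abbac meet in 0. 5a->2: no, b/abbac meet in 0. 5a->3: ok.
abbb: 5b undefined. 5b->0: ok.
abbc: 5c undefined. 5c->0: no, abbcab/ab meet in 4. 5c->1: ok.
abbcab: 3b undefined. 3b->0: ok.
All examples now run through 6 states with every (state, symbol) defined. Accept strings end in {0,1,2,3,5}, Reject strings end in {4}; accept={0,1,2,3,5}.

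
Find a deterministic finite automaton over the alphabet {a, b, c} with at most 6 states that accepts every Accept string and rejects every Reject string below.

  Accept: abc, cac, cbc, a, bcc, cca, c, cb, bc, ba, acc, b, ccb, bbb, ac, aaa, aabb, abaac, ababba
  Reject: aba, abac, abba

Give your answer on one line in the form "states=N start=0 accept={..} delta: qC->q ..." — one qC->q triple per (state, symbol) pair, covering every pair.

Fold the examples into a partial DFA from state 0: repeatedly fix the first undefined (state, symbol) met by the shortest-then-alphabetical prefix, trying targets in increasing order and rejecting any under which an Accept and a Reject string meet in one state with the same remainder; add a state when all current targets are rejected. Accepting states are where Accept strings end.
a: 0a undefined. 0a->0: no, ba/aba meet in 0 with "ba" left. Open state 1: 0a->1.
b: 0b undefined. 0b->0: ok.
c: 0c undefined. 0c->0: ok.
aa: 1a undefined. 1a->0: ok.
ab: 1b undefined. 1b->0: no, cac/abac meet in 1 with "c" left. 1b->1: no, cbc/aba meet in 0. Open state 2: 1b->2.
ac: 1c undefined. 1c->0: ok.
aba: 2a undefined. 2a->0: no, cac/aba meet in 0. 2a->1: no, cac/abac meet in 0. 2a->2: no, abc/abac meet in 2 with "c" left. Open state 3: 2a->3.
abb: 2b undefined. 2b->0: no, a/abba meet in 1. 2b->1: no, cac/abba meet in 0. 2b->2: ok.
abc: 2c undefined. 2c->0: ok.
abaa: 3a undefined. 3a->0: ok.
abab: 3b undefined. 3b->0: ok.
abac: 3c undefined. 3c->0: no, abc/abac meet in 0. 3c->1: no, a/abac meet in 1. 3c->2: ok.
All examples now run through 4 states with every (state, symbol) defined. Accept strings end in {0,1}, Reject strings end in {2,3}; accept={0,1}.

states=4 start=0 accept={0,1} delta: 0a->1 0b->0 0c->0 1a->0 1b->2 1c->0 2a->3 2b->2 2c->0 3a->0 3b->0 3c->2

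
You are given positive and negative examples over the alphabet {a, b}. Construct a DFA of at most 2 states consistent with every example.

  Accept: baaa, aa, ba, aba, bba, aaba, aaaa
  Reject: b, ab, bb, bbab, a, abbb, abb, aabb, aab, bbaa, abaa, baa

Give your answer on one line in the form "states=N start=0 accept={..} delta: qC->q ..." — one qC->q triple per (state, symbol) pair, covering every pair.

Fold the examples into a partial DFA from state 0: repeatedly fix the first undefined (state, symbol) met by the shortest-then-alphabetical prefix, trying targets in increasing order and rejecting any under which an Accept and a Reject string meet in one state with the same remainder; add a state when all current targets are rejected. Accepting states are where Accept strings end.
a: 0a undefined. 0a->0: no, aa/a meet in 0. Open state 1: 0a->1.
b: 0b undefined. 0b->0: no, aa/bbaa meet in 1 with "a" left. 0b->1: ok.
aa: 1a undefined. 1a->0: ok.
ab: 1b undefined. 1b->0: no, baaa/ab meet in 0. 1b->1: ok.
All examples now run through 2 states with every (state, symbol) defined. Accept strings end in {0}, Reject strings end in {1}; accept={0}.

states=2 start=0 accept={0} delta: 0a->1 0b->1 1a->0 1b->1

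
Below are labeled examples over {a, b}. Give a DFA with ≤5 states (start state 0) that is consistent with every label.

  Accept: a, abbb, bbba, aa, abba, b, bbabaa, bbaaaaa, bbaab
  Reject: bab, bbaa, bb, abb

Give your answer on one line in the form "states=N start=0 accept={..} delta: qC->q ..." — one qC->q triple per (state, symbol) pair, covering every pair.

State merging on the prefix tree: take the shortest (then alphabetical) example prefix whose next move is undefined and point that move at state 0, else 1, else 2, ...; a target is out if some Accept/Reject pair would then sit in one state with the same input left (inseparable). If every existing state is out, open a new one.
a: 0a undefined. 0a->0: ok.
b: 0b undefined. 0b->0: no, a/bab meet in 0. Open state 1: 0b->1.
ba: 1a undefined. 1a->0: no, b/bab meet in 1. 1a->1: ok.
bb: 1b undefined. 1b->0: no, a/bab meet in 0. 1b->1: no, abbb/bab meet in 1. Open state 2: 1b->2.
bba: 2a undefined. 2a->0: no, a/bbaa meet in 0. 2a->1: no, abba/bbaa meet in 1. 2a->2: no, abba/bab meet in 2. Open state 3: 2a->3.
bbb: 2b undefined. 2b->0: ok.
bbaa: 3a undefined. 3a->0: no, a/bbaa meet in 0. 3a->1: no, b/bbaa meet in 1. 3a->2: ok.
bbab: 3b undefined. 3b->0: ok.
All examples now run through 4 states with every (state, symbol) defined. Accept strings end in {0,1,3}, Reject strings end in {2}; accept={0,1,3}.

states=4 start=0 accept={0,1,3} delta: 0a->0 0b->1 1a->1 1b->2 2a->3 2b->0 3a->2 3b->0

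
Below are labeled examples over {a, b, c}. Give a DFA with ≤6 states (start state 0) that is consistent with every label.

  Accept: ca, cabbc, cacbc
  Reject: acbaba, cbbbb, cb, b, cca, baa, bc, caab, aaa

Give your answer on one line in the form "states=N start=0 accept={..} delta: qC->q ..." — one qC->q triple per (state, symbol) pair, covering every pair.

Grow the machine one transition at a time. Run the examples from 0; the earliest place one falls off (shortest prefix, ties alphabetical) gets sent to the lowest-numbered state that keeps every Accept/Reject pair distinguishable — a pair clashes when both reach the same state with identical unread suffix — and to a fresh state only if none does.
a: 0a undefined. 0a->0: ok.
b: 0b undefined. 0b->0: ok.
c: 0c undefined. 0c->0: no, ca/acbaba meet in 0. Open state 1: 0c->1.
ca: 1a undefined. 1a->0: no, ca/b meet in 0. 1a->1: no, ca/bc meet in 1. Open state 2: 1a->2.
cb: 1b undefined. 1b->0: ok.
cc: 1c undefined. 1c->0: ok.
caa: 2a undefined. 2a->0: ok.
cab: 2b undefined. 2b->0: no, cabbc/bc meet in 1. 2b->1: no, cabbc/bc meet in 1. 2b->2: ok.
cac: 2c undefined. 2c->0: no, cabbc/acbaba meet in 0. 2c->1: no, cabbc/bc meet in 1. 2c->2: ok.
All examples now run through 3 states with every (state, symbol) defined. Accept strings end in {2}, Reject strings end in {0,1}; accept={2}.

states=3 start=0 accept={2} delta: 0a->0 0b->0 0c->1 1a->2 1b->0 1c->0 2a->0 2b->2 2c->2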